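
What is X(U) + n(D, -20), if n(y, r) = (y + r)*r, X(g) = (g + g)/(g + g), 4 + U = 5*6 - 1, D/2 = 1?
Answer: 361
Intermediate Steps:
D = 2 (D = 2*1 = 2)
U = 25 (U = -4 + (5*6 - 1) = -4 + (30 - 1) = -4 + 29 = 25)
X(g) = 1 (X(g) = (2*g)/((2*g)) = (2*g)*(1/(2*g)) = 1)
n(y, r) = r*(r + y) (n(y, r) = (r + y)*r = r*(r + y))
X(U) + n(D, -20) = 1 - 20*(-20 + 2) = 1 - 20*(-18) = 1 + 360 = 361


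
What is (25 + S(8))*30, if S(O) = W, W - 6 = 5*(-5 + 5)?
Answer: 930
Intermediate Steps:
W = 6 (W = 6 + 5*(-5 + 5) = 6 + 5*0 = 6 + 0 = 6)
S(O) = 6
(25 + S(8))*30 = (25 + 6)*30 = 31*30 = 930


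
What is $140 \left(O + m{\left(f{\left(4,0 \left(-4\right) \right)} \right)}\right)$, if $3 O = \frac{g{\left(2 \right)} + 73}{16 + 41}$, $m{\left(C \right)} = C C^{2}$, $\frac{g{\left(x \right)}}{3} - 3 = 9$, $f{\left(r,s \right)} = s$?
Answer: $\frac{15260}{171} \approx 89.24$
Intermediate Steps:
$g{\left(x \right)} = 36$ ($g{\left(x \right)} = 9 + 3 \cdot 9 = 9 + 27 = 36$)
$m{\left(C \right)} = C^{3}$
$O = \frac{109}{171}$ ($O = \frac{\left(36 + 73\right) \frac{1}{16 + 41}}{3} = \frac{109 \cdot \frac{1}{57}}{3} = \frac{1}{3} \cdot \frac{109}{57} = \frac{109}{171} \approx 0.63743$)
$140 \left(O + m{\left(f{\left(4,0 \left(-4\right) \right)} \right)}\right) = 140 \left(\frac{109}{171} + \left(0 \left(-4\right)\right)^{3}\right) = 140 \left(\frac{109}{171} + 0^{3}\right) = 140 \left(\frac{109}{171} + 0\right) = 140 \cdot \frac{109}{171} = \frac{15260}{171}$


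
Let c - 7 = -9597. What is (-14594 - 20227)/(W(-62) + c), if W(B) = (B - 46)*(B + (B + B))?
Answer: -34821/10498 ≈ -3.3169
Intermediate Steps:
c = -9590 (c = 7 - 9597 = -9590)
W(B) = 3*B*(-46 + B) (W(B) = (-46 + B)*(B + 2*B) = (-46 + B)*(3*B) = 3*B*(-46 + B))
(-14594 - 20227)/(W(-62) + c) = (-14594 - 20227)/(3*(-62)*(-46 - 62) - 9590) = -34821/(3*(-62)*(-108) - 9590) = -34821/(20088 - 9590) = -34821/10498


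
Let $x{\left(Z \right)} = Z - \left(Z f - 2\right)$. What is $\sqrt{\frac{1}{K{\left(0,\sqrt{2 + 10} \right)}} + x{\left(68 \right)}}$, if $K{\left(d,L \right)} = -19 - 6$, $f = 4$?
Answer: $\frac{i \sqrt{5051}}{5} \approx 14.214 i$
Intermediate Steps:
$K{\left(d,L \right)} = -25$ ($K{\left(d,L \right)} = -19 - 6 = -25$)
$x{\left(Z \right)} = 2 - 3 Z$ ($x{\left(Z \right)} = Z - \left(Z 4 - 2\right) = Z - \left(4 Z - 2\right) = Z - \left(-2 + 4 Z\right) = 2 - 3 Z$)
$\sqrt{\frac{1}{K{\left(0,\sqrt{2 + 10} \right)}} + x{\left(68 \right)}} = \sqrt{\frac{1}{-25} + \left(2 - 204\right)} = \sqrt{- \frac{1}{25} + \left(2 - 204\right)} = \sqrt{- \frac{1}{25} - 202} = \sqrt{- \frac{5051}{25}} = \frac{i \sqrt{5051}}{5}$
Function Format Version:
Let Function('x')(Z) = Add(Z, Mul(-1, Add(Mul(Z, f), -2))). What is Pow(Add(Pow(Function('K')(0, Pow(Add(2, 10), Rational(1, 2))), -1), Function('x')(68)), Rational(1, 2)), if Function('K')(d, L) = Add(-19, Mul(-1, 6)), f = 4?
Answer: Mul(Rational(1, 5), I, Pow(5051, Rational(1, 2))) ≈ Mul(14.214, I)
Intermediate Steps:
Function('K')(d, L) = -25 (Function('K')(d, L) = Add(-19, -6) = -25)
Function('x')(Z) = Add(2, Mul(-3, Z)) (Function('x')(Z) = Add(Z, Mul(-1, Add(Mul(Z, 4), -2))) = Add(Z, Mul(-1, Add(Mul(4, Z), -2))) = Add(Z, Mul(-1, Add(-2, Mul(4, Z)))) = Add(Z, Add(2, Mul(-4, Z))) = Add(2, Mul(-3, Z)))
Pow(Add(Pow(Function('K')(0, Pow(Add(2, 10), Rational(1, 2))), -1), Function('x')(68)), Rational(1, 2)) = Pow(Add(Pow(-25, -1), Add(2, Mul(-3, 68))), Rational(1, 2)) = Pow(Add(Rational(-1, 25), Add(2, -204)), Rational(1, 2)) = Pow(Add(Rational(-1, 25), -202), Rational(1, 2)) = Pow(Rational(-5051, 25), Rational(1, 2)) = Mul(Rational(1, 5), I, Pow(5051, Rational(1, 2)))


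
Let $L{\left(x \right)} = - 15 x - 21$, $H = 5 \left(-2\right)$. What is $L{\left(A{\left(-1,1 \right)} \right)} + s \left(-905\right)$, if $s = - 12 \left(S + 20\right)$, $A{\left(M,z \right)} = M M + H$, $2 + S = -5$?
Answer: $141294$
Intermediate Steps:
$S = -7$ ($S = -2 - 5 = -7$)
$H = -10$
$A{\left(M,z \right)} = -10 + M^{2}$ ($A{\left(M,z \right)} = M M - 10 = M^{2} - 10 = -10 + M^{2}$)
$L{\left(x \right)} = -21 - 15 x$
$s = -156$ ($s = - 12 \left(-7 + 20\right) = \left(-12\right) 13 = -156$)
$L{\left(A{\left(-1,1 \right)} \right)} + s \left(-905\right) = \left(-21 - 15 \left(-10 + \left(-1\right)^{2}\right)\right) - -141180 = \left(-21 - 15 \left(-10 + 1\right)\right) + 141180 = \left(-21 - -135\right) + 141180 = \left(-21 + 135\right) + 141180 = 114 + 141180 = 141294$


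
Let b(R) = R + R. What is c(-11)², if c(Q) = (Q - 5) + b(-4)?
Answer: 576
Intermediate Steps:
b(R) = 2*R
c(Q) = -13 + Q (c(Q) = (Q - 5) + 2*(-4) = (-5 + Q) - 8 = -13 + Q)
c(-11)² = (-13 - 11)² = (-24)² = 576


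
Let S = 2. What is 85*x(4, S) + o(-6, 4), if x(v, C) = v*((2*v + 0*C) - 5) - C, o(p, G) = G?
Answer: 854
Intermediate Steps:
x(v, C) = -C + v*(-5 + 2*v) (x(v, C) = v*((2*v + 0) - 5) - C = v*(2*v - 5) - C = v*(-5 + 2*v) - C = -C + v*(-5 + 2*v))
85*x(4, S) + o(-6, 4) = 85*(-1*2 - 5*4 + 2*4²) + 4 = 85*(-2 - 20 + 2*16) + 4 = 85*(-2 - 20 + 32) + 4 = 85*10 + 4 = 850 + 4 = 854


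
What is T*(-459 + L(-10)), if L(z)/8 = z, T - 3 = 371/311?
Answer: -702856/311 ≈ -2260.0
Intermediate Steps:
T = 1304/311 (T = 3 + 371/311 = 1304/311 ≈ 4.1929)
L(z) = 8*z
T*(-459 + L(-10)) = 1304*(-459 + 8*(-10))/311 = 1304*(-459 - 80)/311 = (1304/311)*(-539) = -702856/311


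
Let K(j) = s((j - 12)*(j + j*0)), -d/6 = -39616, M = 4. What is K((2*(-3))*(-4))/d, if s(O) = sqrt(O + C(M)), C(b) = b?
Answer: sqrt(73)/118848 ≈ 7.1890e-5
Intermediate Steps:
d = 237696 (d = -6*(-39616) = 237696)
s(O) = sqrt(4 + O) (s(O) = sqrt(O + 4) = sqrt(4 + O))
K(j) = sqrt(4 + j*(-12 + j)) (K(j) = sqrt(4 + (j - 12)*(j + j*0)) = sqrt(4 + (-12 + j)*(j + 0)) = sqrt(4 + (-12 + j)*j) = sqrt(4 + j*(-12 + j)))
K((2*(-3))*(-4))/d = sqrt(4 + ((2*(-3))*(-4))*(-12 + (2*(-3))*(-4)))/237696 = sqrt(4 + (-6*(-4))*(-12 - 6*(-4)))*(1/237696) = sqrt(4 + 24*(-12 + 24))*(1/237696) = sqrt(4 + 24*12)*(1/237696) = sqrt(4 + 288)*(1/237696) = sqrt(292)*(1/237696) = (2*sqrt(73))*(1/237696) = sqrt(73)/118848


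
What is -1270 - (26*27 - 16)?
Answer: -1956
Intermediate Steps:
-1270 - (26*27 - 16) = -1270 - (702 - 16) = -1270 - 1*686 = -1270 - 686 = -1956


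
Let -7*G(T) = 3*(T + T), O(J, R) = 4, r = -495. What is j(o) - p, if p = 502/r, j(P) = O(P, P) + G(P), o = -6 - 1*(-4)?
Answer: 23314/3465 ≈ 6.7284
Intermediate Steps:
G(T) = -6*T/7 (G(T) = -3*(T + T)/7 = -3*2*T/7 = -6*T/7)
o = -2 (o = -6 + 4 = -2)
j(P) = 4 - 6*P/7
p = -502/495 (p = 502/(-495) = 502*(-1/495) = -502/495 ≈ -1.0141)
j(o) - p = (4 - 6/7*(-2)) - 1*(-502/495) = (4 + 12/7) + 502/495 = 40/7 + 502/495 = 23314/3465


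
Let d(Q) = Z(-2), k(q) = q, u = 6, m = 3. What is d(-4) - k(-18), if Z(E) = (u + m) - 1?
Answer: 26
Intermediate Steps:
Z(E) = 8 (Z(E) = (6 + 3) - 1 = 9 - 1 = 8)
d(Q) = 8
d(-4) - k(-18) = 8 - 1*(-18) = 8 + 18 = 26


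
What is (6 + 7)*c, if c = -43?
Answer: -559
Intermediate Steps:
(6 + 7)*c = (6 + 7)*(-43) = 13*(-43) = -559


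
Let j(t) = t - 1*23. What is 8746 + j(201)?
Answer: 8924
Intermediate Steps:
j(t) = -23 + t (j(t) = t - 23 = -23 + t)
8746 + j(201) = 8746 + (-23 + 201) = 8746 + 178 = 8924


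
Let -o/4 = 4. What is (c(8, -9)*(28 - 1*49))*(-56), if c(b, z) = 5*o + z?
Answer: -104664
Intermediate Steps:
o = -16 (o = -4*4 = -16)
c(b, z) = -80 + z (c(b, z) = 5*(-16) + z = -80 + z)
(c(8, -9)*(28 - 1*49))*(-56) = ((-80 - 9)*(28 - 1*49))*(-56) = -89*(28 - 49)*(-56) = -89*(-21)*(-56) = 1869*(-56) = -104664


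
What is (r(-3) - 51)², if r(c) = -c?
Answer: 2304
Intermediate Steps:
(r(-3) - 51)² = (-1*(-3) - 51)² = (3 - 51)² = (-48)² = 2304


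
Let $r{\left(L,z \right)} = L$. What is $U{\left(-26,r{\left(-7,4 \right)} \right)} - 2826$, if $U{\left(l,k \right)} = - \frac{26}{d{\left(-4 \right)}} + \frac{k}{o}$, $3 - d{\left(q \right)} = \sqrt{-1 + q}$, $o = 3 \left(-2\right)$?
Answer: $- \frac{118877}{42} - \frac{13 i \sqrt{5}}{7} \approx -2830.4 - 4.1527 i$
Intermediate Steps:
$o = -6$
$d{\left(q \right)} = 3 - \sqrt{-1 + q}$
$U{\left(l,k \right)} = - \frac{26}{3 - i \sqrt{5}} - \frac{k}{6}$ ($U{\left(l,k \right)} = - \frac{26}{3 - \sqrt{-1 - 4}} + \frac{k}{-6} = - \frac{26}{3 - \sqrt{-5}} + k \left(- \frac{1}{6}\right) = - \frac{26}{3 - i \sqrt{5}} - \frac{k}{6}$)
$U{\left(-26,r{\left(-7,4 \right)} \right)} - 2826 = \left(- \frac{39}{7} - - \frac{7}{6} - \frac{13 i \sqrt{5}}{7}\right) - 2826 = \left(- \frac{39}{7} + \frac{7}{6} - \frac{13 i \sqrt{5}}{7}\right) - 2826 = \left(- \frac{185}{42} - \frac{13 i \sqrt{5}}{7}\right) - 2826 = - \frac{118877}{42} - \frac{13 i \sqrt{5}}{7}$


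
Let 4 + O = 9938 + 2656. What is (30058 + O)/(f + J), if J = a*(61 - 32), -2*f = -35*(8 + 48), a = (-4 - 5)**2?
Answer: 42648/3329 ≈ 12.811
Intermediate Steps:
a = 81 (a = (-9)**2 = 81)
f = 980 (f = -(-35)*(8 + 48)/2 = -(-35)*56/2 = -1/2*(-1960) = 980)
J = 2349 (J = 81*(61 - 32) = 81*29 = 2349)
O = 12590 (O = -4 + (9938 + 2656) = -4 + 12594 = 12590)
(30058 + O)/(f + J) = (30058 + 12590)/(980 + 2349) = 42648/3329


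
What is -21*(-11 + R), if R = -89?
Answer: 2100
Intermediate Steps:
-21*(-11 + R) = -21*(-11 - 89) = -21*(-100) = 2100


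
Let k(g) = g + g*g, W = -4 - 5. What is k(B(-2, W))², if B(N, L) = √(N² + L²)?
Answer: 7310 + 170*√85 ≈ 8877.3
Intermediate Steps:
W = -9
B(N, L) = √(L² + N²)
k(g) = g + g²
k(B(-2, W))² = (√((-9)² + (-2)²)*(1 + √((-9)² + (-2)²)))² = (√(81 + 4)*(1 + √(81 + 4)))² = (√85*(1 + √85))² = 85*(1 + √85)²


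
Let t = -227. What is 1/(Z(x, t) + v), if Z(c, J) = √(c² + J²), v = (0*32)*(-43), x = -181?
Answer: √84290/84290 ≈ 0.0034444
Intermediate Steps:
v = 0 (v = 0*(-43) = 0)
Z(c, J) = √(J² + c²)
1/(Z(x, t) + v) = 1/(√((-227)² + (-181)²) + 0) = 1/(√(51529 + 32761) + 0) = 1/(√84290 + 0) = 1/(√84290) = √84290/84290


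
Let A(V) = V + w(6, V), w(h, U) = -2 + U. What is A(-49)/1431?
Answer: -100/1431 ≈ -0.069881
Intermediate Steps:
A(V) = -2 + 2*V (A(V) = V + (-2 + V) = -2 + 2*V)
A(-49)/1431 = (-2 + 2*(-49))/1431 = (-2 - 98)*(1/1431) = -100*1/1431 = -100/1431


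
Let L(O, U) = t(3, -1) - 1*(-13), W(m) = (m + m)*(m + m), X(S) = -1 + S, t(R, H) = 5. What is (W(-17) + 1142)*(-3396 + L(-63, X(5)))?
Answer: -7762644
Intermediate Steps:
W(m) = 4*m² (W(m) = (2*m)*(2*m) = 4*m²)
L(O, U) = 18 (L(O, U) = 5 - 1*(-13) = 5 + 13 = 18)
(W(-17) + 1142)*(-3396 + L(-63, X(5))) = (4*(-17)² + 1142)*(-3396 + 18) = (4*289 + 1142)*(-3378) = (1156 + 1142)*(-3378) = 2298*(-3378) = -7762644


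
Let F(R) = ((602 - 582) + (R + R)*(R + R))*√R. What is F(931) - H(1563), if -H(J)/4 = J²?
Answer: 9771876 + 24269448*√19 ≈ 1.1556e+8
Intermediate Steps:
H(J) = -4*J²
F(R) = √R*(20 + 4*R²) (F(R) = (20 + (2*R)*(2*R))*√R = (20 + 4*R²)*√R = √R*(20 + 4*R²))
F(931) - H(1563) = 4*√931*(5 + 931²) - (-4)*1563² = 4*(7*√19)*(5 + 866761) - (-4)*2442969 = 4*(7*√19)*866766 - 1*(-9771876) = 24269448*√19 + 9771876 = 9771876 + 24269448*√19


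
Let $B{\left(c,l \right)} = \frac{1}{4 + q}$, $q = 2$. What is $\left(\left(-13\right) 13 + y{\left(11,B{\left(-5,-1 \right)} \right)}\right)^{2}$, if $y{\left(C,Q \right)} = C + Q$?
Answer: $\frac{896809}{36} \approx 24911.0$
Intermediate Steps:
$B{\left(c,l \right)} = \frac{1}{6}$ ($B{\left(c,l \right)} = \frac{1}{4 + 2} = \frac{1}{6}$)
$\left(\left(-13\right) 13 + y{\left(11,B{\left(-5,-1 \right)} \right)}\right)^{2} = \left(\left(-13\right) 13 + \left(11 + \frac{1}{6}\right)\right)^{2} = \left(-169 + \frac{67}{6}\right)^{2} = \left(- \frac{947}{6}\right)^{2} = \frac{896809}{36}$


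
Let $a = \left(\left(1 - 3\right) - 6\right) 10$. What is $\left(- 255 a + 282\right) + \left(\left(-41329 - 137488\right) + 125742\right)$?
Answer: $-32393$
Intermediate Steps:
$a = -80$ ($a = \left(-2 - 6\right) 10 = \left(-8\right) 10 = -80$)
$\left(- 255 a + 282\right) + \left(\left(-41329 - 137488\right) + 125742\right) = \left(\left(-255\right) \left(-80\right) + 282\right) + \left(\left(-41329 - 137488\right) + 125742\right) = \left(20400 + 282\right) + \left(-178817 + 125742\right) = 20682 - 53075 = -32393$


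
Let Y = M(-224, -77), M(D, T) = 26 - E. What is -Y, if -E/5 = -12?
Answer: 34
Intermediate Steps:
E = 60 (E = -5*(-12) = 60)
M(D, T) = -34 (M(D, T) = 26 - 1*60 = 26 - 60 = -34)
Y = -34
-Y = -1*(-34) = 34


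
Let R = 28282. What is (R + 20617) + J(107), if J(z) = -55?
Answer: 48844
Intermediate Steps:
(R + 20617) + J(107) = (28282 + 20617) - 55 = 48899 - 55 = 48844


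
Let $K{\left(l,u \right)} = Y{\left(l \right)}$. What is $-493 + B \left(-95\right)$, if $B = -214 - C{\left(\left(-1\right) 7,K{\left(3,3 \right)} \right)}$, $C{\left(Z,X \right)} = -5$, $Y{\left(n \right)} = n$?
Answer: $19362$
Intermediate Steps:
$K{\left(l,u \right)} = l$
$B = -209$ ($B = -214 - -5 = -214 + 5 = -209$)
$-493 + B \left(-95\right) = -493 - -19855 = -493 + 19855 = 19362$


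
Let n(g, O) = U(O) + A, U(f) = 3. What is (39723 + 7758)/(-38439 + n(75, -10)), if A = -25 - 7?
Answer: -47481/38468 ≈ -1.2343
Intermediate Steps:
A = -32
n(g, O) = -29 (n(g, O) = 3 - 32 = -29)
(39723 + 7758)/(-38439 + n(75, -10)) = (39723 + 7758)/(-38439 - 29) = 47481/(-38468) = 47481*(-1/38468) = -47481/38468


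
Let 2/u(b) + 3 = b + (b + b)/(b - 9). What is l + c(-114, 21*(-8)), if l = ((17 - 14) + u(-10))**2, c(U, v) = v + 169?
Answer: 464978/51529 ≈ 9.0236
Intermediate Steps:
c(U, v) = 169 + v
u(b) = 2/(-3 + b + 2*b/(-9 + b)) (u(b) = 2/(-3 + (b + (b + b)/(b - 9))) = 2/(-3 + (b + (2*b)/(-9 + b))) = 2/(-3 + (b + 2*b/(-9 + b))) = 2/(-3 + b + 2*b/(-9 + b)))
l = 413449/51529 (l = ((17 - 14) + 2*(-9 - 10)/(27 + (-10)**2 - 10*(-10)))**2 = (3 + 2*(-19)/(27 + 100 + 100))**2 = (3 + 2*(-19)/227)**2 = (3 + 2*(1/227)*(-19))**2 = (3 - 38/227)**2 = (643/227)**2 = 413449/51529 ≈ 8.0236)
l + c(-114, 21*(-8)) = 413449/51529 + (169 + 21*(-8)) = 413449/51529 + (169 - 168) = 413449/51529 + 1 = 464978/51529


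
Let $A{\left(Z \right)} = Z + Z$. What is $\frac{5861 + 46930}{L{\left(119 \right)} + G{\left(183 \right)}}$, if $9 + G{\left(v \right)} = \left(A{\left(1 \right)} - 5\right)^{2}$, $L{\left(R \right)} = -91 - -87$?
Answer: $- \frac{52791}{4} \approx -13198.0$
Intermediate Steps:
$A{\left(Z \right)} = 2 Z$
$L{\left(R \right)} = -4$ ($L{\left(R \right)} = -91 + 87 = -4$)
$G{\left(v \right)} = 0$ ($G{\left(v \right)} = -9 + \left(2 \cdot 1 - 5\right)^{2} = -9 + \left(2 - 5\right)^{2} = -9 + \left(-3\right)^{2} = -9 + 9 = 0$)
$\frac{5861 + 46930}{L{\left(119 \right)} + G{\left(183 \right)}} = \frac{5861 + 46930}{-4 + 0} = \frac{52791}{-4} = 52791 \left(- \frac{1}{4}\right) = - \frac{52791}{4}$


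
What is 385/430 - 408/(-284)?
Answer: 14239/6106 ≈ 2.3320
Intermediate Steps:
385/430 - 408/(-284) = 385*(1/430) - 408*(-1/284) = 77/86 + 102/71 = 14239/6106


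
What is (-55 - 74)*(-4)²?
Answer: -2064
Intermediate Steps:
(-55 - 74)*(-4)² = -129*16 = -2064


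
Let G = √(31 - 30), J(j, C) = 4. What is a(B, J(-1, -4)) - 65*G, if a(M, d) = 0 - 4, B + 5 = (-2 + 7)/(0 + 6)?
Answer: -69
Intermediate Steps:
B = -25/6 (B = -5 + (-2 + 7)/(0 + 6) = -5 + 5/6 = -5 + 5*(⅙) = -5 + ⅚ = -25/6 ≈ -4.1667)
G = 1 (G = √1 = 1)
a(M, d) = -4
a(B, J(-1, -4)) - 65*G = -4 - 65*1 = -4 - 65 = -69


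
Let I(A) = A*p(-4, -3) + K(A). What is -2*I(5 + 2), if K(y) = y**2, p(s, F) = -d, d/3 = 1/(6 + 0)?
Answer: -91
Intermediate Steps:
d = 1/2 (d = 3/(6 + 0) = 3/6 = 3*(1/6) = 1/2 ≈ 0.50000)
p(s, F) = -1/2 (p(s, F) = -1*1/2 = -1/2)
I(A) = A**2 - A/2 (I(A) = A*(-1/2) + A**2 = -A/2 + A**2 = A**2 - A/2)
-2*I(5 + 2) = -2*(5 + 2)*(-1/2 + (5 + 2)) = -14*(-1/2 + 7) = -14*13/2 = -2*91/2 = -91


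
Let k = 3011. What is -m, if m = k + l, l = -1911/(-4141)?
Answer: -12470462/4141 ≈ -3011.5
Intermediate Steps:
l = 1911/4141 (l = -1911*(-1/4141) = 1911/4141 ≈ 0.46148)
m = 12470462/4141 (m = 3011 + 1911/4141 = 12470462/4141 ≈ 3011.5)
-m = -1*12470462/4141 = -12470462/4141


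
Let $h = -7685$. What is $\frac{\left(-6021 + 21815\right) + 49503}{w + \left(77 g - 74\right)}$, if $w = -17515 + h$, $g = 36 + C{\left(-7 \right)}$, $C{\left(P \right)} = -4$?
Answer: $- \frac{65297}{22810} \approx -2.8626$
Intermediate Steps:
$g = 32$ ($g = 36 - 4 = 32$)
$w = -25200$ ($w = -17515 - 7685 = -25200$)
$\frac{\left(-6021 + 21815\right) + 49503}{w + \left(77 g - 74\right)} = \frac{\left(-6021 + 21815\right) + 49503}{-25200 + \left(77 \cdot 32 - 74\right)} = \frac{15794 + 49503}{-25200 + \left(2464 - 74\right)} = \frac{65297}{-25200 + 2390} = \frac{65297}{-22810} = 65297 \left(- \frac{1}{22810}\right) = - \frac{65297}{22810}$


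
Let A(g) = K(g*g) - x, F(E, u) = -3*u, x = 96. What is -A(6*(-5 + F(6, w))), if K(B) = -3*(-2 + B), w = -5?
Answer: 10890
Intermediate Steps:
K(B) = 6 - 3*B
A(g) = -90 - 3*g² (A(g) = (6 - 3*g*g) - 1*96 = (6 - 3*g²) - 96 = -90 - 3*g²)
-A(6*(-5 + F(6, w))) = -(-90 - 3*36*(-5 - 3*(-5))²) = -(-90 - 3*36*(-5 + 15)²) = -(-90 - 3*(6*10)²) = -(-90 - 3*60²) = -(-90 - 3*3600) = -(-90 - 10800) = -1*(-10890) = 10890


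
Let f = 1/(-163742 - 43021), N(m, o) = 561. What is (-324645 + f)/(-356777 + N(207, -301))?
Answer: 8390571767/9206536101 ≈ 0.91137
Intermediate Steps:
f = -1/206763 (f = 1/(-206763) = -1/206763 ≈ -4.8365e-6)
(-324645 + f)/(-356777 + N(207, -301)) = (-324645 - 1/206763)/(-356777 + 561) = -67124574136/206763/(-356216) = -67124574136/206763*(-1/356216) = 8390571767/9206536101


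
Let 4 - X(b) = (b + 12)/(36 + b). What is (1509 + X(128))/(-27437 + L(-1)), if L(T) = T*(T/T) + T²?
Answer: -61998/1124917 ≈ -0.055113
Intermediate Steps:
X(b) = 4 - (12 + b)/(36 + b) (X(b) = 4 - (b + 12)/(36 + b) = 4 - (12 + b)/(36 + b))
L(T) = T + T² (L(T) = T*1 + T² = T + T²)
(1509 + X(128))/(-27437 + L(-1)) = (1509 + 3*(44 + 128)/(36 + 128))/(-27437 - (1 - 1)) = (1509 + 3*172/164)/(-27437 - 1*0) = (1509 + 3*(1/164)*172)/(-27437 + 0) = (1509 + 129/41)/(-27437) = (61998/41)*(-1/27437) = -61998/1124917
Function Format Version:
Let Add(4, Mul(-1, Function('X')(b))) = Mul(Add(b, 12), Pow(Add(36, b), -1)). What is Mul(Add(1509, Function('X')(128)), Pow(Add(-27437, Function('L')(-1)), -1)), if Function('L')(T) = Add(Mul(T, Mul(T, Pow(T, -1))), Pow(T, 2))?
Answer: Rational(-61998, 1124917) ≈ -0.055113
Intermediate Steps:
Function('X')(b) = Add(4, Mul(-1, Pow(Add(36, b), -1), Add(12, b))) (Function('X')(b) = Add(4, Mul(-1, Mul(Add(b, 12), Pow(Add(36, b), -1)))) = Add(4, Mul(-1, Mul(Add(12, b), Pow(Add(36, b), -1)))) = Add(4, Mul(-1, Mul(Pow(Add(36, b), -1), Add(12, b)))) = Add(4, Mul(-1, Pow(Add(36, b), -1), Add(12, b))))
Function('L')(T) = Add(T, Pow(T, 2)) (Function('L')(T) = Add(Mul(T, 1), Pow(T, 2)) = Add(T, Pow(T, 2)))
Mul(Add(1509, Function('X')(128)), Pow(Add(-27437, Function('L')(-1)), -1)) = Mul(Add(1509, Mul(3, Pow(Add(36, 128), -1), Add(44, 128))), Pow(Add(-27437, Mul(-1, Add(1, -1))), -1)) = Mul(Add(1509, Mul(3, Pow(164, -1), 172)), Pow(Add(-27437, Mul(-1, 0)), -1)) = Mul(Add(1509, Mul(3, Rational(1, 164), 172)), Pow(Add(-27437, 0), -1)) = Mul(Add(1509, Rational(129, 41)), Pow(-27437, -1)) = Mul(Rational(61998, 41), Rational(-1, 27437)) = Rational(-61998, 1124917)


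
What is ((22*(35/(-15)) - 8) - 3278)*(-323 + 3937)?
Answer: -36183368/3 ≈ -1.2061e+7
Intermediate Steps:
((22*(35/(-15)) - 8) - 3278)*(-323 + 3937) = ((22*(35*(-1/15)) - 8) - 3278)*3614 = ((22*(-7/3) - 8) - 3278)*3614 = ((-154/3 - 8) - 3278)*3614 = (-178/3 - 3278)*3614 = -10012/3*3614 = -36183368/3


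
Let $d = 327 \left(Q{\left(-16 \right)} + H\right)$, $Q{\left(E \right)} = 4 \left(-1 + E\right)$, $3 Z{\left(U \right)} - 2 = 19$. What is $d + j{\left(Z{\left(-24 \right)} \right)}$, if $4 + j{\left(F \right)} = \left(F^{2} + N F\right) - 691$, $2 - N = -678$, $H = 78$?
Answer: $7384$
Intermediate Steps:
$N = 680$ ($N = 2 - -678 = 2 + 678 = 680$)
$Z{\left(U \right)} = 7$ ($Z{\left(U \right)} = \frac{2}{3} + \frac{1}{3} \cdot 19 = \frac{2}{3} + \frac{19}{3} = 7$)
$Q{\left(E \right)} = -4 + 4 E$
$j{\left(F \right)} = -695 + F^{2} + 680 F$ ($j{\left(F \right)} = -4 - \left(691 - F^{2} - 680 F\right) = -4 + \left(-691 + F^{2} + 680 F\right) = -695 + F^{2} + 680 F$)
$d = 3270$ ($d = 327 \left(\left(-4 + 4 \left(-16\right)\right) + 78\right) = 327 \left(\left(-4 - 64\right) + 78\right) = 327 \left(-68 + 78\right) = 327 \cdot 10 = 3270$)
$d + j{\left(Z{\left(-24 \right)} \right)} = 3270 + \left(-695 + 7^{2} + 680 \cdot 7\right) = 3270 + \left(-695 + 49 + 4760\right) = 3270 + 4114 = 7384$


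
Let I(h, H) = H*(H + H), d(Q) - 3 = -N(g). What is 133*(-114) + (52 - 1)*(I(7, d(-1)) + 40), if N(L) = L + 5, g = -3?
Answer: -13020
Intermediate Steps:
N(L) = 5 + L
d(Q) = 1 (d(Q) = 3 - (5 - 3) = 3 - 1*2 = 3 - 2 = 1)
I(h, H) = 2*H² (I(h, H) = H*(2*H) = 2*H²)
133*(-114) + (52 - 1)*(I(7, d(-1)) + 40) = 133*(-114) + (52 - 1)*(2*1² + 40) = -15162 + 51*(2*1 + 40) = -15162 + 51*(2 + 40) = -15162 + 51*42 = -15162 + 2142 = -13020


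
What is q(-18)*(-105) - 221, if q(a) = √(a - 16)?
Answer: -221 - 105*I*√34 ≈ -221.0 - 612.25*I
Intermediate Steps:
q(a) = √(-16 + a)
q(-18)*(-105) - 221 = √(-16 - 18)*(-105) - 221 = √(-34)*(-105) - 221 = (I*√34)*(-105) - 221 = -105*I*√34 - 221 = -221 - 105*I*√34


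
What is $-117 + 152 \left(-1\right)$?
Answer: $-269$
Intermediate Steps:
$-117 + 152 \left(-1\right) = -117 - 152 = -269$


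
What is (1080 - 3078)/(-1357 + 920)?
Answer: 1998/437 ≈ 4.5721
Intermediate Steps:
(1080 - 3078)/(-1357 + 920) = -1998/(-437) = -1998*(-1/437) = 1998/437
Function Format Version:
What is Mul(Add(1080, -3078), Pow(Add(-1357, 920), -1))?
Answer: Rational(1998, 437) ≈ 4.5721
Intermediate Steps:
Mul(Add(1080, -3078), Pow(Add(-1357, 920), -1)) = Mul(-1998, Pow(-437, -1)) = Mul(-1998, Rational(-1, 437)) = Rational(1998, 437)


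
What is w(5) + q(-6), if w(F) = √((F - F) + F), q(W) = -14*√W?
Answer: √5 - 14*I*√6 ≈ 2.2361 - 34.293*I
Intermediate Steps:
w(F) = √F (w(F) = √(0 + F) = √F)
w(5) + q(-6) = √5 - 14*I*√6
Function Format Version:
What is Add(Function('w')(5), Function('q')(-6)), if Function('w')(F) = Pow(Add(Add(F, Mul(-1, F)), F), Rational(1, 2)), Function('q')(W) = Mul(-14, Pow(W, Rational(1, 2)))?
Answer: Add(Pow(5, Rational(1, 2)), Mul(-14, I, Pow(6, Rational(1, 2)))) ≈ Add(2.2361, Mul(-34.293, I))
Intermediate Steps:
Function('w')(F) = Pow(F, Rational(1, 2)) (Function('w')(F) = Pow(Add(0, F), Rational(1, 2)) = Pow(F, Rational(1, 2)))
Add(Function('w')(5), Function('q')(-6)) = Add(Pow(5, Rational(1, 2)), Mul(-14, Pow(-6, Rational(1, 2)))) = Add(Pow(5, Rational(1, 2)), Mul(-14, Mul(I, Pow(6, Rational(1, 2))))) = Add(Pow(5, Rational(1, 2)), Mul(-14, I, Pow(6, Rational(1, 2))))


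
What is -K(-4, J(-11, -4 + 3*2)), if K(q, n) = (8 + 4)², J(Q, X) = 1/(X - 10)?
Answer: -144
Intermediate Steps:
J(Q, X) = 1/(-10 + X)
K(q, n) = 144 (K(q, n) = 12² = 144)
-K(-4, J(-11, -4 + 3*2)) = -1*144 = -144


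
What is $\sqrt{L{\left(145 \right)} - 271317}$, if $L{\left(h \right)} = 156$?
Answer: $33 i \sqrt{249} \approx 520.73 i$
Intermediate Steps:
$\sqrt{L{\left(145 \right)} - 271317} = \sqrt{156 - 271317} = \sqrt{-271161} = 33 i \sqrt{249}$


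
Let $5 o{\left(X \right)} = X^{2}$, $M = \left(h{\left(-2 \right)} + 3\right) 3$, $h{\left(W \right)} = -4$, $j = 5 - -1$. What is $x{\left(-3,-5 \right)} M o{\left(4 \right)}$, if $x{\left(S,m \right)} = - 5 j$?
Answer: $288$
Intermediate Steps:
$j = 6$ ($j = 5 + 1 = 6$)
$M = -3$ ($M = \left(-4 + 3\right) 3 = \left(-1\right) 3 = -3$)
$o{\left(X \right)} = \frac{X^{2}}{5}$
$x{\left(S,m \right)} = -30$ ($x{\left(S,m \right)} = \left(-5\right) 6 = -30$)
$x{\left(-3,-5 \right)} M o{\left(4 \right)} = \left(-30\right) \left(-3\right) \frac{4^{2}}{5} = 90 \cdot \frac{1}{5} \cdot 16 = 90 \cdot \frac{16}{5} = 288$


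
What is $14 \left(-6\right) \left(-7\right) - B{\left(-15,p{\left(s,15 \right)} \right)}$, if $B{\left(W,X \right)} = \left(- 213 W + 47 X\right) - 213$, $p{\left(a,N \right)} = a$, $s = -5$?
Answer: $-2159$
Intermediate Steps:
$B{\left(W,X \right)} = -213 - 213 W + 47 X$
$14 \left(-6\right) \left(-7\right) - B{\left(-15,p{\left(s,15 \right)} \right)} = 14 \left(-6\right) \left(-7\right) - \left(-213 - -3195 + 47 \left(-5\right)\right) = \left(-84\right) \left(-7\right) - \left(-213 + 3195 - 235\right) = 588 - 2747 = -2159$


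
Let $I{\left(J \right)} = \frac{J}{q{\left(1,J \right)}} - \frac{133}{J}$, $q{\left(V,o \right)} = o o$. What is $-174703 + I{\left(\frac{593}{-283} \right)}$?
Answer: $- \frac{103561523}{593} \approx -1.7464 \cdot 10^{5}$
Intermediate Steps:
$q{\left(V,o \right)} = o^{2}$
$I{\left(J \right)} = - \frac{132}{J}$ ($I{\left(J \right)} = \frac{J}{J^{2}} - \frac{133}{J} = \frac{1}{J} - \frac{133}{J} = - \frac{132}{J}$)
$-174703 + I{\left(\frac{593}{-283} \right)} = -174703 - \frac{132}{593 \frac{1}{-283}} = -174703 - \frac{132}{593 \left(- \frac{1}{283}\right)} = -174703 - \frac{132}{- \frac{593}{283}} = -174703 - - \frac{37356}{593} = -174703 + \frac{37356}{593} = - \frac{103561523}{593}$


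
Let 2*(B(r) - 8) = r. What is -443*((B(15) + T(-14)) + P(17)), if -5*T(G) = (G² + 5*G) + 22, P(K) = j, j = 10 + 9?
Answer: -21707/10 ≈ -2170.7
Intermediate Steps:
j = 19
P(K) = 19
T(G) = -22/5 - G - G²/5 (T(G) = -((G² + 5*G) + 22)/5 = -(22 + G² + 5*G)/5 = -22/5 - G - G²/5)
B(r) = 8 + r/2
-443*((B(15) + T(-14)) + P(17)) = -443*(((8 + (½)*15) + (-22/5 - 1*(-14) - ⅕*(-14)²)) + 19) = -443*(((8 + 15/2) + (-22/5 + 14 - ⅕*196)) + 19) = -443*((31/2 + (-22/5 + 14 - 196/5)) + 19) = -443*((31/2 - 148/5) + 19) = -443*(-141/10 + 19) = -443*49/10 = -21707/10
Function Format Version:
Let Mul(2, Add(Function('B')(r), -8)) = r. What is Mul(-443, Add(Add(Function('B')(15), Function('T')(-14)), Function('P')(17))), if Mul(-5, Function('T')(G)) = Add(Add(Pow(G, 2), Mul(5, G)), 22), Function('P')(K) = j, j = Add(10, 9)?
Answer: Rational(-21707, 10) ≈ -2170.7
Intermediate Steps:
j = 19
Function('P')(K) = 19
Function('T')(G) = Add(Rational(-22, 5), Mul(-1, G), Mul(Rational(-1, 5), Pow(G, 2))) (Function('T')(G) = Mul(Rational(-1, 5), Add(Add(Pow(G, 2), Mul(5, G)), 22)) = Mul(Rational(-1, 5), Add(22, Pow(G, 2), Mul(5, G))) = Add(Rational(-22, 5), Mul(-1, G), Mul(Rational(-1, 5), Pow(G, 2))))
Function('B')(r) = Add(8, Mul(Rational(1, 2), r))
Mul(-443, Add(Add(Function('B')(15), Function('T')(-14)), Function('P')(17))) = Mul(-443, Add(Add(Add(8, Mul(Rational(1, 2), 15)), Add(Rational(-22, 5), Mul(-1, -14), Mul(Rational(-1, 5), Pow(-14, 2)))), 19)) = Mul(-443, Add(Add(Add(8, Rational(15, 2)), Add(Rational(-22, 5), 14, Mul(Rational(-1, 5), 196))), 19)) = Mul(-443, Add(Add(Rational(31, 2), Add(Rational(-22, 5), 14, Rational(-196, 5))), 19)) = Mul(-443, Add(Add(Rational(31, 2), Rational(-148, 5)), 19)) = Mul(-443, Add(Rational(-141, 10), 19)) = Mul(-443, Rational(49, 10)) = Rational(-21707, 10)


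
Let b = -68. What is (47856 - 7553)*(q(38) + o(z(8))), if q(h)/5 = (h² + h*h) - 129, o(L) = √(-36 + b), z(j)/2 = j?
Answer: 555979885 + 80606*I*√26 ≈ 5.5598e+8 + 4.1101e+5*I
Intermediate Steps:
z(j) = 2*j
o(L) = 2*I*√26 (o(L) = √(-36 - 68) = √(-104) = 2*I*√26)
q(h) = -645 + 10*h² (q(h) = 5*((h² + h*h) - 129) = 5*((h² + h²) - 129) = 5*(2*h² - 129) = 5*(-129 + 2*h²) = -645 + 10*h²)
(47856 - 7553)*(q(38) + o(z(8))) = (47856 - 7553)*((-645 + 10*38²) + 2*I*√26) = 40303*((-645 + 10*1444) + 2*I*√26) = 40303*((-645 + 14440) + 2*I*√26) = 40303*(13795 + 2*I*√26) = 555979885 + 80606*I*√26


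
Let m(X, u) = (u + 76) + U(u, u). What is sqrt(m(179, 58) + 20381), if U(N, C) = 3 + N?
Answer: 4*sqrt(1286) ≈ 143.44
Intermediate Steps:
m(X, u) = 79 + 2*u (m(X, u) = (u + 76) + (3 + u) = (76 + u) + (3 + u) = 79 + 2*u)
sqrt(m(179, 58) + 20381) = sqrt((79 + 2*58) + 20381) = sqrt((79 + 116) + 20381) = sqrt(195 + 20381) = sqrt(20576) = 4*sqrt(1286)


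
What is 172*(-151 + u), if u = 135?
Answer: -2752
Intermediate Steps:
172*(-151 + u) = 172*(-151 + 135) = 172*(-16) = -2752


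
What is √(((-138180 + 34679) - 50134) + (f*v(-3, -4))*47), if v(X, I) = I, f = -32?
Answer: I*√147619 ≈ 384.21*I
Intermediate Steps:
√(((-138180 + 34679) - 50134) + (f*v(-3, -4))*47) = √(((-138180 + 34679) - 50134) - 32*(-4)*47) = √((-103501 - 50134) + 128*47) = √(-153635 + 6016) = √(-147619) = I*√147619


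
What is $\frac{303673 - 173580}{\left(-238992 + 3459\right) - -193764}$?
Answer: $- \frac{130093}{41769} \approx -3.1146$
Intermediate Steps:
$\frac{303673 - 173580}{\left(-238992 + 3459\right) - -193764} = \frac{130093}{-235533 + \left(-4516 + 198280\right)} = \frac{130093}{-235533 + 193764} = \frac{130093}{-41769} = 130093 \left(- \frac{1}{41769}\right) = - \frac{130093}{41769}$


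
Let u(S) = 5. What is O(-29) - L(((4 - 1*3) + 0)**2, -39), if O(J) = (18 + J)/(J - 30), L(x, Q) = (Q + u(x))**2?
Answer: -68193/59 ≈ -1155.8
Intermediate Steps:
L(x, Q) = (5 + Q)**2 (L(x, Q) = (Q + 5)**2 = (5 + Q)**2)
O(J) = (18 + J)/(-30 + J)
O(-29) - L(((4 - 1*3) + 0)**2, -39) = (18 - 29)/(-30 - 29) - (5 - 39)**2 = -11/(-59) - 1*(-34)**2 = -1/59*(-11) - 1*1156 = 11/59 - 1156 = -68193/59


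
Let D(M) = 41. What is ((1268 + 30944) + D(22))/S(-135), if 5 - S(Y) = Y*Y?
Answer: -32253/18220 ≈ -1.7702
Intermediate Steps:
S(Y) = 5 - Y² (S(Y) = 5 - Y*Y = 5 - Y²)
((1268 + 30944) + D(22))/S(-135) = ((1268 + 30944) + 41)/(5 - 1*(-135)²) = (32212 + 41)/(5 - 1*18225) = 32253/(5 - 18225) = 32253/(-18220) = 32253*(-1/18220) = -32253/18220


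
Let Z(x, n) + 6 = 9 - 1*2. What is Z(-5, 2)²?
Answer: 1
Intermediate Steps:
Z(x, n) = 1 (Z(x, n) = -6 + (9 - 1*2) = -6 + (9 - 2) = -6 + 7 = 1)
Z(-5, 2)² = 1² = 1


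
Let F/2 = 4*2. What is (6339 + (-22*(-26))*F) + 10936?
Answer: 26427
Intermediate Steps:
F = 16 (F = 2*(4*2) = 2*8 = 16)
(6339 + (-22*(-26))*F) + 10936 = (6339 - 22*(-26)*16) + 10936 = (6339 + 572*16) + 10936 = (6339 + 9152) + 10936 = 15491 + 10936 = 26427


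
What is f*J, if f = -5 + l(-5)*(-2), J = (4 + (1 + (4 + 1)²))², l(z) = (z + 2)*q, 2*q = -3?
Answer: -12600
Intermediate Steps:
q = -3/2 (q = (½)*(-3) = -3/2 ≈ -1.5000)
l(z) = -3 - 3*z/2 (l(z) = (z + 2)*(-3/2) = (2 + z)*(-3/2) = -3 - 3*z/2)
J = 900 (J = (4 + (1 + 5²))² = (4 + (1 + 25))² = (4 + 26)² = 30² = 900)
f = -14 (f = -5 + (-3 - 3/2*(-5))*(-2) = -5 + (-3 + 15/2)*(-2) = -5 + (9/2)*(-2) = -5 - 9 = -14)
f*J = -14*900 = -12600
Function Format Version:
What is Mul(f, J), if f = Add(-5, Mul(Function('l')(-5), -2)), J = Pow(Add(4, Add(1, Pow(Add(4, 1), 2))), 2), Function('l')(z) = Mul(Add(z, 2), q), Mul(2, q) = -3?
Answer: -12600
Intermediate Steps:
q = Rational(-3, 2) (q = Mul(Rational(1, 2), -3) = Rational(-3, 2) ≈ -1.5000)
Function('l')(z) = Add(-3, Mul(Rational(-3, 2), z)) (Function('l')(z) = Mul(Add(z, 2), Rational(-3, 2)) = Mul(Add(2, z), Rational(-3, 2)) = Add(-3, Mul(Rational(-3, 2), z)))
J = 900 (J = Pow(Add(4, Add(1, Pow(5, 2))), 2) = Pow(Add(4, Add(1, 25)), 2) = Pow(Add(4, 26), 2) = Pow(30, 2) = 900)
f = -14 (f = Add(-5, Mul(Add(-3, Mul(Rational(-3, 2), -5)), -2)) = Add(-5, Mul(Add(-3, Rational(15, 2)), -2)) = Add(-5, Mul(Rational(9, 2), -2)) = Add(-5, -9) = -14)
Mul(f, J) = Mul(-14, 900) = -12600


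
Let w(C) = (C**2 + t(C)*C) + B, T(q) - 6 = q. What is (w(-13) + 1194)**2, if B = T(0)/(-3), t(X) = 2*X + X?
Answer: 3489424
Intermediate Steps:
T(q) = 6 + q
t(X) = 3*X
B = -2 (B = (6 + 0)/(-3) = 6*(-1/3) = -2)
w(C) = -2 + 4*C**2 (w(C) = (C**2 + (3*C)*C) - 2 = (C**2 + 3*C**2) - 2 = 4*C**2 - 2 = -2 + 4*C**2)
(w(-13) + 1194)**2 = ((-2 + 4*(-13)**2) + 1194)**2 = ((-2 + 4*169) + 1194)**2 = ((-2 + 676) + 1194)**2 = (674 + 1194)**2 = 1868**2 = 3489424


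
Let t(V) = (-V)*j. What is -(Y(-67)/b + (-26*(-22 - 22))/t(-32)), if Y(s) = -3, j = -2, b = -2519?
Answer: 360193/20152 ≈ 17.874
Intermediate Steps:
t(V) = 2*V (t(V) = -V*(-2) = 2*V)
-(Y(-67)/b + (-26*(-22 - 22))/t(-32)) = -(-3/(-2519) + (-26*(-22 - 22))/((2*(-32)))) = -(-3*(-1/2519) - 26*(-44)/(-64)) = -(3/2519 + 1144*(-1/64)) = -(3/2519 - 143/8) = -1*(-360193/20152) = 360193/20152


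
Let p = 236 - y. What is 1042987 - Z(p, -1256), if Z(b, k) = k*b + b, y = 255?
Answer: 1019142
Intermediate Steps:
p = -19 (p = 236 - 1*255 = 236 - 255 = -19)
Z(b, k) = b + b*k (Z(b, k) = b*k + b = b + b*k)
1042987 - Z(p, -1256) = 1042987 - (-19)*(1 - 1256) = 1042987 - (-19)*(-1255) = 1042987 - 1*23845 = 1042987 - 23845 = 1019142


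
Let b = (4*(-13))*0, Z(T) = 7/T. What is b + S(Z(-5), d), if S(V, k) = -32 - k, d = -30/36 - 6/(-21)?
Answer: -1321/42 ≈ -31.452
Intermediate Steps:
d = -23/42 (d = -30*1/36 - 6*(-1/21) = -5/6 + 2/7 = -23/42 ≈ -0.54762)
b = 0 (b = -52*0 = 0)
b + S(Z(-5), d) = 0 + (-32 - 1*(-23/42)) = 0 + (-32 + 23/42) = 0 - 1321/42 = -1321/42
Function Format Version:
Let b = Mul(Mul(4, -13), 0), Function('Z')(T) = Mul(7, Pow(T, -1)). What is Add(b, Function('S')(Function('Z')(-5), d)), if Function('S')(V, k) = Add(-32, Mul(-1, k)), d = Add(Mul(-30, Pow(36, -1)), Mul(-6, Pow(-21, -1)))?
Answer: Rational(-1321, 42) ≈ -31.452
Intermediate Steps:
d = Rational(-23, 42) (d = Add(Mul(-30, Rational(1, 36)), Mul(-6, Rational(-1, 21))) = Add(Rational(-5, 6), Rational(2, 7)) = Rational(-23, 42) ≈ -0.54762)
b = 0 (b = Mul(-52, 0) = 0)
Add(b, Function('S')(Function('Z')(-5), d)) = Add(0, Add(-32, Mul(-1, Rational(-23, 42)))) = Add(0, Add(-32, Rational(23, 42))) = Add(0, Rational(-1321, 42)) = Rational(-1321, 42)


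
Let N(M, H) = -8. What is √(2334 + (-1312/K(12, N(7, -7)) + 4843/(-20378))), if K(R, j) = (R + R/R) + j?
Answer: √21503997496010/101890 ≈ 45.512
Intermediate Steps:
K(R, j) = 1 + R + j (K(R, j) = (R + 1) + j = (1 + R) + j = 1 + R + j)
√(2334 + (-1312/K(12, N(7, -7)) + 4843/(-20378))) = √(2334 + (-1312/(1 + 12 - 8) + 4843/(-20378))) = √(2334 + (-1312/5 + 4843*(-1/20378))) = √(2334 + (-1312*⅕ - 4843/20378)) = √(2334 + (-1312/5 - 4843/20378)) = √(2334 - 26760151/101890) = √(211051109/101890) = √21503997496010/101890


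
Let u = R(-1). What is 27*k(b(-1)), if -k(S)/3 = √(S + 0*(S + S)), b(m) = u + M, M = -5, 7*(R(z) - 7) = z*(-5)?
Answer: -81*√133/7 ≈ -133.45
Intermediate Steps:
R(z) = 7 - 5*z/7 (R(z) = 7 + (z*(-5))/7 = 7 + (-5*z)/7 = 7 - 5*z/7)
u = 54/7 (u = 7 - 5/7*(-1) = 7 + 5/7 = 54/7 ≈ 7.7143)
b(m) = 19/7 (b(m) = 54/7 - 5 = 19/7)
k(S) = -3*√S (k(S) = -3*√(S + 0*(S + S)) = -3*√(S + 0*(2*S)) = -3*√(S + 0) = -3*√S)
27*k(b(-1)) = 27*(-3*√133/7) = -81*√133/7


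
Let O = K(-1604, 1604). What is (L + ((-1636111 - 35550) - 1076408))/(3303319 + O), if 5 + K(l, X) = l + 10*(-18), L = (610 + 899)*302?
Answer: -764117/1100510 ≈ -0.69433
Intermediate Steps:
L = 455718 (L = 1509*302 = 455718)
K(l, X) = -185 + l (K(l, X) = -5 + (l + 10*(-18)) = -5 + (l - 180) = -5 + (-180 + l) = -185 + l)
O = -1789 (O = -185 - 1604 = -1789)
(L + ((-1636111 - 35550) - 1076408))/(3303319 + O) = (455718 + ((-1636111 - 35550) - 1076408))/(3303319 - 1789) = (455718 + (-1671661 - 1076408))/3301530 = (455718 - 2748069)*(1/3301530) = -2292351*1/3301530 = -764117/1100510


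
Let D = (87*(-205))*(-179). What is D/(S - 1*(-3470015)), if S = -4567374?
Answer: -3192465/1097359 ≈ -2.9092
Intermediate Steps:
D = 3192465 (D = -17835*(-179) = 3192465)
D/(S - 1*(-3470015)) = 3192465/(-4567374 - 1*(-3470015)) = 3192465/(-4567374 + 3470015) = 3192465/(-1097359) = 3192465*(-1/1097359) = -3192465/1097359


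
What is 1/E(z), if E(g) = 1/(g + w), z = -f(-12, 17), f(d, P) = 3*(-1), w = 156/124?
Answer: 132/31 ≈ 4.2581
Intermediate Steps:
w = 39/31 (w = 156*(1/124) = 39/31 ≈ 1.2581)
f(d, P) = -3
z = 3 (z = -1*(-3) = 3)
E(g) = 1/(39/31 + g) (E(g) = 1/(g + 39/31) = 1/(39/31 + g))
1/E(z) = 1/(31/(39 + 31*3)) = 1/(31/(39 + 93)) = 1/(31/132) = 132/31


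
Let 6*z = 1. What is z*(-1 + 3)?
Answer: ⅓ ≈ 0.33333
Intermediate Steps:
z = ⅙ (z = (⅙)*1 = ⅙ ≈ 0.16667)
z*(-1 + 3) = (-1 + 3)/6 = (⅙)*2 = ⅓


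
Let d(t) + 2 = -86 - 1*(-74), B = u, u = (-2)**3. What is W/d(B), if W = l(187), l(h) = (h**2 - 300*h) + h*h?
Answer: -6919/7 ≈ -988.43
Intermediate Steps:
l(h) = -300*h + 2*h**2 (l(h) = (h**2 - 300*h) + h**2 = -300*h + 2*h**2)
u = -8
B = -8
W = 13838 (W = 2*187*(-150 + 187) = 2*187*37 = 13838)
d(t) = -14 (d(t) = -2 + (-86 - 1*(-74)) = -2 + (-86 + 74) = -2 - 12 = -14)
W/d(B) = 13838/(-14) = 13838*(-1/14) = -6919/7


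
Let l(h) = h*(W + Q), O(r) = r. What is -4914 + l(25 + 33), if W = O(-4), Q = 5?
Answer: -4856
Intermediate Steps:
W = -4
l(h) = h (l(h) = h*(-4 + 5) = h*1 = h)
-4914 + l(25 + 33) = -4914 + (25 + 33) = -4914 + 58 = -4856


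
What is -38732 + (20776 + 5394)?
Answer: -12562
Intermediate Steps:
-38732 + (20776 + 5394) = -38732 + 26170 = -12562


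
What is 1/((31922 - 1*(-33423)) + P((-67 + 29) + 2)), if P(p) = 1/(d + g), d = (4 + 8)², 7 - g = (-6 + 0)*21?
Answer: 277/18100566 ≈ 1.5303e-5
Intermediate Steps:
g = 133 (g = 7 - (-6 + 0)*21 = 7 - (-6)*21 = 7 - 1*(-126) = 7 + 126 = 133)
d = 144 (d = 12² = 144)
P(p) = 1/277 (P(p) = 1/(144 + 133) = 1/277)
1/((31922 - 1*(-33423)) + P((-67 + 29) + 2)) = 1/((31922 - 1*(-33423)) + 1/277) = 1/((31922 + 33423) + 1/277) = 1/(65345 + 1/277) = 1/(18100566/277) = 277/18100566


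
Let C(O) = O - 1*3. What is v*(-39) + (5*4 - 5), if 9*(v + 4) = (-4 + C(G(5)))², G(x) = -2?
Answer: -180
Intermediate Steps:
C(O) = -3 + O (C(O) = O - 3 = -3 + O)
v = 5 (v = -4 + (-4 + (-3 - 2))²/9 = -4 + (-4 - 5)²/9 = -4 + (⅑)*(-9)² = -4 + (⅑)*81 = -4 + 9 = 5)
v*(-39) + (5*4 - 5) = 5*(-39) + (5*4 - 5) = -195 + (20 - 5) = -195 + 15 = -180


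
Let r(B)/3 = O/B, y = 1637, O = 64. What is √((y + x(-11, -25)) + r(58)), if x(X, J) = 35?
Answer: 2*√352234/29 ≈ 40.931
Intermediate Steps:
r(B) = 192/B (r(B) = 3*(64/B) = 192/B)
√((y + x(-11, -25)) + r(58)) = √((1637 + 35) + 192/58) = √(1672 + 192*(1/58)) = √(1672 + 96/29) = √(48584/29) = 2*√352234/29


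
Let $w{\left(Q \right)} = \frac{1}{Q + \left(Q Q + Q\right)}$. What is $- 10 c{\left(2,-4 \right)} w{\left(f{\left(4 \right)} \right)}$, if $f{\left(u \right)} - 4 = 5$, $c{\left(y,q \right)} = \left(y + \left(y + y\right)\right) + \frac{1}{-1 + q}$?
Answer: $- \frac{58}{99} \approx -0.58586$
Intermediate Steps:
$c{\left(y,q \right)} = \frac{1}{-1 + q} + 3 y$ ($c{\left(y,q \right)} = \left(y + 2 y\right) + \frac{1}{-1 + q} = 3 y + \frac{1}{-1 + q} = \frac{1}{-1 + q} + 3 y$)
$f{\left(u \right)} = 9$ ($f{\left(u \right)} = 4 + 5 = 9$)
$w{\left(Q \right)} = \frac{1}{Q^{2} + 2 Q}$ ($w{\left(Q \right)} = \frac{1}{Q + \left(Q^{2} + Q\right)} = \frac{1}{Q + \left(Q + Q^{2}\right)} = \frac{1}{Q^{2} + 2 Q}$)
$- 10 c{\left(2,-4 \right)} w{\left(f{\left(4 \right)} \right)} = - 10 \frac{1 - 6 + 3 \left(-4\right) 2}{-1 - 4} \frac{1}{9 \left(2 + 9\right)} = - 10 \frac{1 - 6 - 24}{-5} \frac{1}{9 \cdot 11} = - 10 \left(\left(- \frac{1}{5}\right) \left(-29\right)\right) \frac{1}{9} \cdot \frac{1}{11} = \left(-10\right) \frac{29}{5} \cdot \frac{1}{99} = \left(-58\right) \frac{1}{99} = - \frac{58}{99}$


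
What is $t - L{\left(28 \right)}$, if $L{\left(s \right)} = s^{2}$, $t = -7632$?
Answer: $-8416$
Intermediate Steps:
$t - L{\left(28 \right)} = -7632 - 28^{2} = -7632 - 784 = -8416$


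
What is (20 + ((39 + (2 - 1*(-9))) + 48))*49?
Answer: 5782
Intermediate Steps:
(20 + ((39 + (2 - 1*(-9))) + 48))*49 = (20 + ((39 + (2 + 9)) + 48))*49 = (20 + ((39 + 11) + 48))*49 = (20 + (50 + 48))*49 = (20 + 98)*49 = 118*49 = 5782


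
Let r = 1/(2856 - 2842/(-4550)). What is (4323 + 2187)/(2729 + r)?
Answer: 3021951765/1266806056 ≈ 2.3855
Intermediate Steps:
r = 325/928403 (r = 1/(2856 - 2842*(-1/4550)) = 1/(2856 + 203/325) = 1/(928403/325) = 325/928403 ≈ 0.00035006)
(4323 + 2187)/(2729 + r) = (4323 + 2187)/(2729 + 325/928403) = 6510/(2533612112/928403) = 6510*(928403/2533612112) = 3021951765/1266806056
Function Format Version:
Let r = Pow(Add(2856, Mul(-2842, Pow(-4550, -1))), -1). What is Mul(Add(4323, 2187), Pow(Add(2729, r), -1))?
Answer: Rational(3021951765, 1266806056) ≈ 2.3855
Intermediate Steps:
r = Rational(325, 928403) (r = Pow(Add(2856, Mul(-2842, Rational(-1, 4550))), -1) = Pow(Add(2856, Rational(203, 325)), -1) = Pow(Rational(928403, 325), -1) = Rational(325, 928403) ≈ 0.00035006)
Mul(Add(4323, 2187), Pow(Add(2729, r), -1)) = Mul(Add(4323, 2187), Pow(Add(2729, Rational(325, 928403)), -1)) = Mul(6510, Pow(Rational(2533612112, 928403), -1)) = Mul(6510, Rational(928403, 2533612112)) = Rational(3021951765, 1266806056)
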